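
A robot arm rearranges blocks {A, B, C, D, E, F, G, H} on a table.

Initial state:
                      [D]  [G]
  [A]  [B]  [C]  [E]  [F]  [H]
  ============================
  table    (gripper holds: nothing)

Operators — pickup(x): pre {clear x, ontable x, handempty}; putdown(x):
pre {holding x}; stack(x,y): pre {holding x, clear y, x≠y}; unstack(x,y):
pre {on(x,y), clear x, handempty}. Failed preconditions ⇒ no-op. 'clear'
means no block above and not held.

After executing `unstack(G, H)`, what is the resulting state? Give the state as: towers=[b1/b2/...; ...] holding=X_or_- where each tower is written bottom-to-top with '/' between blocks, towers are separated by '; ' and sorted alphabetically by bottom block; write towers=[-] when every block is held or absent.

towers=[A; B; C; E; F/D; H] holding=G

before: towers=[A; B; C; E; F/D; H/G] holding=-
pre[unstack(G, H)]: on(G,H) ok, clear(G) ok, handempty ok
all met → apply unstack(G, H)
after:  towers=[A; B; C; E; F/D; H] holding=G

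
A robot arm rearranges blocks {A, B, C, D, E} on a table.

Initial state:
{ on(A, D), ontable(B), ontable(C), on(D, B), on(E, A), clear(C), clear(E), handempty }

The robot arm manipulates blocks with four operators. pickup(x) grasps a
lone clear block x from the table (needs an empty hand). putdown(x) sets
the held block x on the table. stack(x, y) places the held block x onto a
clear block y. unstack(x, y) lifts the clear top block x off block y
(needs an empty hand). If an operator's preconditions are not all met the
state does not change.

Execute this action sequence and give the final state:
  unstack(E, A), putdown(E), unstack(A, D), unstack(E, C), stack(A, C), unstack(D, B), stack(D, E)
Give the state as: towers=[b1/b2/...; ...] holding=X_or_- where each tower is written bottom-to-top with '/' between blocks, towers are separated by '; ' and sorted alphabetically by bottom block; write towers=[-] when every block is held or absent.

step 1 (unstack(E, A)): towers=[B/D/A; C] holding=E
step 2 (putdown(E)): towers=[B/D/A; C; E] holding=-
step 3 (unstack(A, D)): towers=[B/D; C; E] holding=A
step 4 (unstack(E, C)) [no-op]: towers=[B/D; C; E] holding=A
step 5 (stack(A, C)): towers=[B/D; C/A; E] holding=-
step 6 (unstack(D, B)): towers=[B; C/A; E] holding=D
step 7 (stack(D, E)): towers=[B; C/A; E/D] holding=-

towers=[B; C/A; E/D] holding=-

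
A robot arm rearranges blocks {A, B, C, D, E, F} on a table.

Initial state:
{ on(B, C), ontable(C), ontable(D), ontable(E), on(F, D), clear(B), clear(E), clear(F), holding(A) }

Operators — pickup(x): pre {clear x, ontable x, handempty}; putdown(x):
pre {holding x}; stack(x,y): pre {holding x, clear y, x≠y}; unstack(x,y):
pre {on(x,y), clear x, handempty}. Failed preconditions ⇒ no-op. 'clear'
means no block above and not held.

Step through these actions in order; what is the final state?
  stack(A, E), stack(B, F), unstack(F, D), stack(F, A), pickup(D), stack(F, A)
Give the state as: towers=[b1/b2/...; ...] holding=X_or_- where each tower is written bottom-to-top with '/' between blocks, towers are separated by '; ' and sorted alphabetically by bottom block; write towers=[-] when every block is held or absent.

towers=[C/B; E/A/F] holding=D

step 1 (stack(A, E)): towers=[C/B; D/F; E/A] holding=-
step 2 (stack(B, F)) [no-op]: towers=[C/B; D/F; E/A] holding=-
step 3 (unstack(F, D)): towers=[C/B; D; E/A] holding=F
step 4 (stack(F, A)): towers=[C/B; D; E/A/F] holding=-
step 5 (pickup(D)): towers=[C/B; E/A/F] holding=D
step 6 (stack(F, A)) [no-op]: towers=[C/B; E/A/F] holding=D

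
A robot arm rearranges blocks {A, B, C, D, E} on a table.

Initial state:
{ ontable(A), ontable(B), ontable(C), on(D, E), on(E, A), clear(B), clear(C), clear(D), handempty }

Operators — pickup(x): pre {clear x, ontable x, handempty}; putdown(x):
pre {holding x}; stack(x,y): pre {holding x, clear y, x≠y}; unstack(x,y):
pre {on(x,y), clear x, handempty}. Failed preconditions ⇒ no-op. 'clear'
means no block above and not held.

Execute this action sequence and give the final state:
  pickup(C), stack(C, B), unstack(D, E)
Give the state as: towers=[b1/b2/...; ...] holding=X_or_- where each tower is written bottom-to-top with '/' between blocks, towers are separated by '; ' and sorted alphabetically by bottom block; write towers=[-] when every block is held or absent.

towers=[A/E; B/C] holding=D

step 1 (pickup(C)): towers=[A/E/D; B] holding=C
step 2 (stack(C, B)): towers=[A/E/D; B/C] holding=-
step 3 (unstack(D, E)): towers=[A/E; B/C] holding=D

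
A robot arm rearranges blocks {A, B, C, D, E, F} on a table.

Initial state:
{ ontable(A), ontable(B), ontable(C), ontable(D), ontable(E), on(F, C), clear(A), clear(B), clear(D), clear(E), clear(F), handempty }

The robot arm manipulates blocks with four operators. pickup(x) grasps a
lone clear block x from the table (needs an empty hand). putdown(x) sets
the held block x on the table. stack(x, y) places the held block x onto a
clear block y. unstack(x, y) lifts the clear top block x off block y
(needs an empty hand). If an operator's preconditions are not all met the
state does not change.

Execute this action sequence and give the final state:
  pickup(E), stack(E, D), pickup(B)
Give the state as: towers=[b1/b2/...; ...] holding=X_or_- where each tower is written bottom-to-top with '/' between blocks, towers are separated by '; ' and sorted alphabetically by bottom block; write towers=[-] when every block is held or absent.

towers=[A; C/F; D/E] holding=B

step 1 (pickup(E)): towers=[A; B; C/F; D] holding=E
step 2 (stack(E, D)): towers=[A; B; C/F; D/E] holding=-
step 3 (pickup(B)): towers=[A; C/F; D/E] holding=B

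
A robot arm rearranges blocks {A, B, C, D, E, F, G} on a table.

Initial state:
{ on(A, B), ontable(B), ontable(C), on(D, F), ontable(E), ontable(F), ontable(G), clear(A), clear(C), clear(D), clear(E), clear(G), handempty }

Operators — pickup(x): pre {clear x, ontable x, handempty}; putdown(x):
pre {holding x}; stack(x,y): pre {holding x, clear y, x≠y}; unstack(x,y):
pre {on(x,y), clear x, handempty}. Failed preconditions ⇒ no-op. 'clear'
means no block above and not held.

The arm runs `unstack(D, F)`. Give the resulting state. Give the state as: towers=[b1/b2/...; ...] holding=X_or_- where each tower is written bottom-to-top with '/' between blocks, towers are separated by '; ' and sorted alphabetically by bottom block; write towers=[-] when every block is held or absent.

before: towers=[B/A; C; E; F/D; G] holding=-
pre[unstack(D, F)]: on(D,F) ✓, clear(D) ✓, handempty ✓
all met → apply unstack(D, F)
after:  towers=[B/A; C; E; F; G] holding=D

towers=[B/A; C; E; F; G] holding=D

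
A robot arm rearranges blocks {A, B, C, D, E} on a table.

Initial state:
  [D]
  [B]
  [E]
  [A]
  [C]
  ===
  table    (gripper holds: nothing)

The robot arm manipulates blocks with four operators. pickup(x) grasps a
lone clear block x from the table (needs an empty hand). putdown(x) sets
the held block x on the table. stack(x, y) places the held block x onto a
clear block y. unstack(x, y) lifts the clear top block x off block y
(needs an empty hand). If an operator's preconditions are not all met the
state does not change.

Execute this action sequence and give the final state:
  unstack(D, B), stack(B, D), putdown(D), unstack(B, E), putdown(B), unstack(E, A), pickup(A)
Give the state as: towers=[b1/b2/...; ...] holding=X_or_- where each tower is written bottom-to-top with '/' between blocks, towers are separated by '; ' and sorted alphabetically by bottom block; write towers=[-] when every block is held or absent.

towers=[B; C/A; D] holding=E

step 1 (unstack(D, B)): towers=[C/A/E/B] holding=D
step 2 (stack(B, D)) [no-op]: towers=[C/A/E/B] holding=D
step 3 (putdown(D)): towers=[C/A/E/B; D] holding=-
step 4 (unstack(B, E)): towers=[C/A/E; D] holding=B
step 5 (putdown(B)): towers=[B; C/A/E; D] holding=-
step 6 (unstack(E, A)): towers=[B; C/A; D] holding=E
step 7 (pickup(A)) [no-op]: towers=[B; C/A; D] holding=E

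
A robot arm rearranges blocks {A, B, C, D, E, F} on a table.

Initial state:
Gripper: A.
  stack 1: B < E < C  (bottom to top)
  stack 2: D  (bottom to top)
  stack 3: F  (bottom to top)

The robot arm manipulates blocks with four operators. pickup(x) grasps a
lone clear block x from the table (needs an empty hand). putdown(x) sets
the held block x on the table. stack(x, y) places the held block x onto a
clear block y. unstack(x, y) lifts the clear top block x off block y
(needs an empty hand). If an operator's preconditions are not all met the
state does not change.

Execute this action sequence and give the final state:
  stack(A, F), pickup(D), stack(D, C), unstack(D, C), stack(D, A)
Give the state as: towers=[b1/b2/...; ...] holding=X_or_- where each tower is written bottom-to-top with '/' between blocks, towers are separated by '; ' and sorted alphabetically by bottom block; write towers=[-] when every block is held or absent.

step 1 (stack(A, F)): towers=[B/E/C; D; F/A] holding=-
step 2 (pickup(D)): towers=[B/E/C; F/A] holding=D
step 3 (stack(D, C)): towers=[B/E/C/D; F/A] holding=-
step 4 (unstack(D, C)): towers=[B/E/C; F/A] holding=D
step 5 (stack(D, A)): towers=[B/E/C; F/A/D] holding=-

towers=[B/E/C; F/A/D] holding=-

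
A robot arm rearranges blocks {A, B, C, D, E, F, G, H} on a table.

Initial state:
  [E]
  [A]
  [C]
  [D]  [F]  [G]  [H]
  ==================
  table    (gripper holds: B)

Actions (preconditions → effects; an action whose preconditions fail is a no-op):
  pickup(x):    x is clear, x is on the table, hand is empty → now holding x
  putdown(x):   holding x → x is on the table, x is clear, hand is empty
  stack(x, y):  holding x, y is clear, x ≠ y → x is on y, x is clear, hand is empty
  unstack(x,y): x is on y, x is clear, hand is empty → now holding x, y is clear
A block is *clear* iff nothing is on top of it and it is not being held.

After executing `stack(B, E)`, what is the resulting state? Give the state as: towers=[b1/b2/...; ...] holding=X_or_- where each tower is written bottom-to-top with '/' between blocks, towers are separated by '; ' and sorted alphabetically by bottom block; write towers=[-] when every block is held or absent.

before: towers=[D/C/A/E; F; G; H] holding=B
pre[stack(B, E)]: holding(B) yes, clear(E) yes, B≠E yes
all met → apply stack(B, E)
after:  towers=[D/C/A/E/B; F; G; H] holding=-

towers=[D/C/A/E/B; F; G; H] holding=-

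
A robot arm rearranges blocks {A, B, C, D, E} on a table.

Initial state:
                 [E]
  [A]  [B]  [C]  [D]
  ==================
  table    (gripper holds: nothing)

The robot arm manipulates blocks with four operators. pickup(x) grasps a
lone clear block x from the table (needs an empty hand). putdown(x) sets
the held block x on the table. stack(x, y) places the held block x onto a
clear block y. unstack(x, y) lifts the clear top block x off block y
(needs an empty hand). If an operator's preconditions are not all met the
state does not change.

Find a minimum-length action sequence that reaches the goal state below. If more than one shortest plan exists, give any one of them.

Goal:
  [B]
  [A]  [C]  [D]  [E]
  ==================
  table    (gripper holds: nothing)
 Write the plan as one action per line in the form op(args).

step 1 (pickup(B)): towers=[A; C; D/E] holding=B
step 2 (stack(B, A)): towers=[A/B; C; D/E] holding=-
step 3 (unstack(E, D)): towers=[A/B; C; D] holding=E
step 4 (putdown(E)): towers=[A/B; C; D; E] holding=-
goal check: towers=[A/B; C; D; E] holding=- — reached (length 4, optimal by BFS)

pickup(B)
stack(B, A)
unstack(E, D)
putdown(E)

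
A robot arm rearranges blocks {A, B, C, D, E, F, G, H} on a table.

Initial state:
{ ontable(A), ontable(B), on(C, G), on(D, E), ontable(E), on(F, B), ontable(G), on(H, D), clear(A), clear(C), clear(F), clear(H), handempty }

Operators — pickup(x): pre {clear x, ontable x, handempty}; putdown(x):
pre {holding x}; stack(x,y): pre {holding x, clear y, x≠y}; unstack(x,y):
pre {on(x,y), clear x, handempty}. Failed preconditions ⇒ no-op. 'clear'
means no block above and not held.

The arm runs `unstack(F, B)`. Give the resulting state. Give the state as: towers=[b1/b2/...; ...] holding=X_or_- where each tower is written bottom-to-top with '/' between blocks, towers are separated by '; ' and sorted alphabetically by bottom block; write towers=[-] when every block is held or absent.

towers=[A; B; E/D/H; G/C] holding=F

before: towers=[A; B/F; E/D/H; G/C] holding=-
pre[unstack(F, B)]: on(F,B) ok, clear(F) ok, handempty ok
all met → apply unstack(F, B)
after:  towers=[A; B; E/D/H; G/C] holding=F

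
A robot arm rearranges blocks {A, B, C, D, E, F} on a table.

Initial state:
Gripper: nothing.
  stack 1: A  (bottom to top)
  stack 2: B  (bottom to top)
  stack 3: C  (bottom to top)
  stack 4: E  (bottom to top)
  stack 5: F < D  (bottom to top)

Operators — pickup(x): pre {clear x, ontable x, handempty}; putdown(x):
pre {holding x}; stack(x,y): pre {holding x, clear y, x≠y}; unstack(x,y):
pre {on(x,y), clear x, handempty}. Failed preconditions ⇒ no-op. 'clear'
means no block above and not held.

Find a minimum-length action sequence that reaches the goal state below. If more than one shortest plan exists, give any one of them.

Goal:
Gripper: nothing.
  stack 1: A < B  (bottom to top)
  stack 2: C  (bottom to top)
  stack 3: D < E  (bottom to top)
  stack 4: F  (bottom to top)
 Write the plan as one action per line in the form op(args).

step 1 (pickup(B)): towers=[A; C; E; F/D] holding=B
step 2 (stack(B, A)): towers=[A/B; C; E; F/D] holding=-
step 3 (unstack(D, F)): towers=[A/B; C; E; F] holding=D
step 4 (putdown(D)): towers=[A/B; C; D; E; F] holding=-
step 5 (pickup(E)): towers=[A/B; C; D; F] holding=E
step 6 (stack(E, D)): towers=[A/B; C; D/E; F] holding=-
goal check: towers=[A/B; C; D/E; F] holding=- — reached (length 6, optimal by BFS)

pickup(B)
stack(B, A)
unstack(D, F)
putdown(D)
pickup(E)
stack(E, D)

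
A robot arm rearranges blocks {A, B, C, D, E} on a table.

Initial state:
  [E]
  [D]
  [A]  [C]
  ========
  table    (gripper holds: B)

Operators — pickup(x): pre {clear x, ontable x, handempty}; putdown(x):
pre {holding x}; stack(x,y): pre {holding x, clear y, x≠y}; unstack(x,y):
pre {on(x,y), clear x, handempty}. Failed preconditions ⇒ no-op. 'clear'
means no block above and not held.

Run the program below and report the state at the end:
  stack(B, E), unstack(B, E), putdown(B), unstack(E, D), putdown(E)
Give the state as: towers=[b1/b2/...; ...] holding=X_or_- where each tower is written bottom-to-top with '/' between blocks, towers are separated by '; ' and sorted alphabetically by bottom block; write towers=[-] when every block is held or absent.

towers=[A/D; B; C; E] holding=-

step 1 (stack(B, E)): towers=[A/D/E/B; C] holding=-
step 2 (unstack(B, E)): towers=[A/D/E; C] holding=B
step 3 (putdown(B)): towers=[A/D/E; B; C] holding=-
step 4 (unstack(E, D)): towers=[A/D; B; C] holding=E
step 5 (putdown(E)): towers=[A/D; B; C; E] holding=-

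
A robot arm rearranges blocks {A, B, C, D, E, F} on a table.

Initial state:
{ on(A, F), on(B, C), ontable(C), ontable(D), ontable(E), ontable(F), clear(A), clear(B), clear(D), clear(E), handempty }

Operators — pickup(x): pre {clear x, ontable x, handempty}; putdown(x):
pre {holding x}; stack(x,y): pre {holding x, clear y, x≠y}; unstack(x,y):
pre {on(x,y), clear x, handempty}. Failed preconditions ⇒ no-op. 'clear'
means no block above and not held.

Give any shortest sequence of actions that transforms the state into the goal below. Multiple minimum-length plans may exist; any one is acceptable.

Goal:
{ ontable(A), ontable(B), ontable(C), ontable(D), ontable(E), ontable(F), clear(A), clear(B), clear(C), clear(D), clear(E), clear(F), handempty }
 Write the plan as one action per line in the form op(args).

step 1 (unstack(B, C)): towers=[C; D; E; F/A] holding=B
step 2 (putdown(B)): towers=[B; C; D; E; F/A] holding=-
step 3 (unstack(A, F)): towers=[B; C; D; E; F] holding=A
step 4 (putdown(A)): towers=[A; B; C; D; E; F] holding=-
goal check: towers=[A; B; C; D; E; F] holding=- — reached (length 4, optimal by BFS)

unstack(B, C)
putdown(B)
unstack(A, F)
putdown(A)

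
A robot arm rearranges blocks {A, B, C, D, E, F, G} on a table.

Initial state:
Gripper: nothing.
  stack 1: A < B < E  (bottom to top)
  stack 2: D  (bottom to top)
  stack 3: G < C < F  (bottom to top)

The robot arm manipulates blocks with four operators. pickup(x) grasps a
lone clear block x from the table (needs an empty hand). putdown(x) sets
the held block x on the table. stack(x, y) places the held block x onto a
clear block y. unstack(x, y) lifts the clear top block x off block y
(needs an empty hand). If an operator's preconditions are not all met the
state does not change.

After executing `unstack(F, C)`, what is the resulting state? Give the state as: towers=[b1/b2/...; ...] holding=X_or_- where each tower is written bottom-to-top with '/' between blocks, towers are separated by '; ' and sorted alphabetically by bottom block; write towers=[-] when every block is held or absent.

towers=[A/B/E; D; G/C] holding=F

before: towers=[A/B/E; D; G/C/F] holding=-
pre[unstack(F, C)]: on(F,C) ok, clear(F) ok, handempty ok
all met → apply unstack(F, C)
after:  towers=[A/B/E; D; G/C] holding=F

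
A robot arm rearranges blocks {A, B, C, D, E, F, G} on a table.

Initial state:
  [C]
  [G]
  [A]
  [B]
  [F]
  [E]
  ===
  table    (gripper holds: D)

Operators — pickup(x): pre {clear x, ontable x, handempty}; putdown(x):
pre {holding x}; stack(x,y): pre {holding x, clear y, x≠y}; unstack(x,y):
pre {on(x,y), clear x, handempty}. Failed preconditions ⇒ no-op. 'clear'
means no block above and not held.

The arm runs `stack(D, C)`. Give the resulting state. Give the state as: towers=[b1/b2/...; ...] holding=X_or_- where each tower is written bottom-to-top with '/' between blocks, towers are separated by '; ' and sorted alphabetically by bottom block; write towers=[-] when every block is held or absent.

before: towers=[E/F/B/A/G/C] holding=D
pre[stack(D, C)]: holding(D) ok, clear(C) ok, D≠C ok
all met → apply stack(D, C)
after:  towers=[E/F/B/A/G/C/D] holding=-

towers=[E/F/B/A/G/C/D] holding=-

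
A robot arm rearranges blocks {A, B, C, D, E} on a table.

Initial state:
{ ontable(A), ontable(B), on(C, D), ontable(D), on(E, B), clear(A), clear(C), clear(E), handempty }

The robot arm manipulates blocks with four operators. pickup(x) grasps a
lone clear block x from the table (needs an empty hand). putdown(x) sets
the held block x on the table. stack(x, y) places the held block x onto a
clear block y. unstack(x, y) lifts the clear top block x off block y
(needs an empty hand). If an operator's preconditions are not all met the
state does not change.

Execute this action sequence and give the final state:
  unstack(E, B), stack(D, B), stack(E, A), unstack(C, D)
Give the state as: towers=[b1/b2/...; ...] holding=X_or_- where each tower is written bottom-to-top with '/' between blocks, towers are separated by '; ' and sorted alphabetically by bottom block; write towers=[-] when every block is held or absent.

step 1 (unstack(E, B)): towers=[A; B; D/C] holding=E
step 2 (stack(D, B)) [no-op]: towers=[A; B; D/C] holding=E
step 3 (stack(E, A)): towers=[A/E; B; D/C] holding=-
step 4 (unstack(C, D)): towers=[A/E; B; D] holding=C

towers=[A/E; B; D] holding=C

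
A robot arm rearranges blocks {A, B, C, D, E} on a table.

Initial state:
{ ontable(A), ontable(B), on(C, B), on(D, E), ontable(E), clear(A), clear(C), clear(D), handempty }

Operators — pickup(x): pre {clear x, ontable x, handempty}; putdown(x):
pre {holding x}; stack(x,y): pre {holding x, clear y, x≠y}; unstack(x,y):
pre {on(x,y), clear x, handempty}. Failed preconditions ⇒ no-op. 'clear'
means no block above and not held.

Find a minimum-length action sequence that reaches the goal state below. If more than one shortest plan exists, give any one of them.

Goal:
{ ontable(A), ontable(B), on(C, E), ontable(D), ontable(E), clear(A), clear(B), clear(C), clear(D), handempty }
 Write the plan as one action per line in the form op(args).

unstack(D, E)
putdown(D)
unstack(C, B)
stack(C, E)

step 1 (unstack(D, E)): towers=[A; B/C; E] holding=D
step 2 (putdown(D)): towers=[A; B/C; D; E] holding=-
step 3 (unstack(C, B)): towers=[A; B; D; E] holding=C
step 4 (stack(C, E)): towers=[A; B; D; E/C] holding=-
goal check: towers=[A; B; D; E/C] holding=- — reached (length 4, optimal by BFS)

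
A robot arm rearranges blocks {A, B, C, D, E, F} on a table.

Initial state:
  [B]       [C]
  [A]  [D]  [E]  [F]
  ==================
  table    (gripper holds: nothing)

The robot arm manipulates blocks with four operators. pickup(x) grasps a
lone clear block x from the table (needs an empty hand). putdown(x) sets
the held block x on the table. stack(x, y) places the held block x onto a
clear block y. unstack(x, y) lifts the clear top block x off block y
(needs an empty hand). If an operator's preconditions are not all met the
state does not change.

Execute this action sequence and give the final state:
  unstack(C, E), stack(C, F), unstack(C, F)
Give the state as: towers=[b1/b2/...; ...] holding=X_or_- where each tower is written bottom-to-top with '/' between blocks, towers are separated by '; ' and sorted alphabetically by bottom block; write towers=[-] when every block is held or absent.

step 1 (unstack(C, E)): towers=[A/B; D; E; F] holding=C
step 2 (stack(C, F)): towers=[A/B; D; E; F/C] holding=-
step 3 (unstack(C, F)): towers=[A/B; D; E; F] holding=C

towers=[A/B; D; E; F] holding=C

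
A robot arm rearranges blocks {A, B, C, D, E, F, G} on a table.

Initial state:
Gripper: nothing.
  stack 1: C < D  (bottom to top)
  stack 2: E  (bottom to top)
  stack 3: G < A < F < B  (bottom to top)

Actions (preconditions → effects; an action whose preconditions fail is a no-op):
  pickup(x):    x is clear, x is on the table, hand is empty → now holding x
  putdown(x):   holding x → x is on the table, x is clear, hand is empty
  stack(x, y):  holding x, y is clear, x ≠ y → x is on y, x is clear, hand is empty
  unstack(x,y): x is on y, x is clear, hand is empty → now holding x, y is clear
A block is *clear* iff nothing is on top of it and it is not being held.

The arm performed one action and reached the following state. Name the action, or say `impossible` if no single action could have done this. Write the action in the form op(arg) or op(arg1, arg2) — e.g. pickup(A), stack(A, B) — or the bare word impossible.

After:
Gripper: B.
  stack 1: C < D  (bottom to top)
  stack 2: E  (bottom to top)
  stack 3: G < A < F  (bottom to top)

target: towers=[C/D; E; G/A/F] holding=B
     unstack(B, F) → towers=[C/D; E; G/A/F] holding=B  ← match
     unstack(D, C) → towers=[C; E; G/A/F/B] holding=D
         pickup(E) → towers=[C/D; G/A/F/B] holding=E

unstack(B, F)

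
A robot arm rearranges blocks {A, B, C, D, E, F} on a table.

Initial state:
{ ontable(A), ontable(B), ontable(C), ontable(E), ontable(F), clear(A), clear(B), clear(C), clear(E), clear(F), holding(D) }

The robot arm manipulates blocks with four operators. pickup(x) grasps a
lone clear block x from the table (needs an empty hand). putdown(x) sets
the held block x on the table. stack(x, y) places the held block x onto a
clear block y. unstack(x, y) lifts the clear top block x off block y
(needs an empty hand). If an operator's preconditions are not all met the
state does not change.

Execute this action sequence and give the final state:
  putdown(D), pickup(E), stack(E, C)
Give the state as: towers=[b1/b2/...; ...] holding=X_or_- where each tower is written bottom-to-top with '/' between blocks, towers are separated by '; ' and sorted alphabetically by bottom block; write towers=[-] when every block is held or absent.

towers=[A; B; C/E; D; F] holding=-

step 1 (putdown(D)): towers=[A; B; C; D; E; F] holding=-
step 2 (pickup(E)): towers=[A; B; C; D; F] holding=E
step 3 (stack(E, C)): towers=[A; B; C/E; D; F] holding=-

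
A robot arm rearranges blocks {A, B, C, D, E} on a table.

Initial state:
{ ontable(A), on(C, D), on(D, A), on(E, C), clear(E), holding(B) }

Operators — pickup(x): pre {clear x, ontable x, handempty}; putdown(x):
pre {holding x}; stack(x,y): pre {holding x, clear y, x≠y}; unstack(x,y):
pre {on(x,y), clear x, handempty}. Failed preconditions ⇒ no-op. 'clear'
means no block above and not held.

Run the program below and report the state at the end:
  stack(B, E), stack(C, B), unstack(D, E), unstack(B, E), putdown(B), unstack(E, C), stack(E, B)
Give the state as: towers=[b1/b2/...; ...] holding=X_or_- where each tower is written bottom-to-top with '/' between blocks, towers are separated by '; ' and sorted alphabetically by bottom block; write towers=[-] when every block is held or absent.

towers=[A/D/C; B/E] holding=-

step 1 (stack(B, E)): towers=[A/D/C/E/B] holding=-
step 2 (stack(C, B)) [no-op]: towers=[A/D/C/E/B] holding=-
step 3 (unstack(D, E)) [no-op]: towers=[A/D/C/E/B] holding=-
step 4 (unstack(B, E)): towers=[A/D/C/E] holding=B
step 5 (putdown(B)): towers=[A/D/C/E; B] holding=-
step 6 (unstack(E, C)): towers=[A/D/C; B] holding=E
step 7 (stack(E, B)): towers=[A/D/C; B/E] holding=-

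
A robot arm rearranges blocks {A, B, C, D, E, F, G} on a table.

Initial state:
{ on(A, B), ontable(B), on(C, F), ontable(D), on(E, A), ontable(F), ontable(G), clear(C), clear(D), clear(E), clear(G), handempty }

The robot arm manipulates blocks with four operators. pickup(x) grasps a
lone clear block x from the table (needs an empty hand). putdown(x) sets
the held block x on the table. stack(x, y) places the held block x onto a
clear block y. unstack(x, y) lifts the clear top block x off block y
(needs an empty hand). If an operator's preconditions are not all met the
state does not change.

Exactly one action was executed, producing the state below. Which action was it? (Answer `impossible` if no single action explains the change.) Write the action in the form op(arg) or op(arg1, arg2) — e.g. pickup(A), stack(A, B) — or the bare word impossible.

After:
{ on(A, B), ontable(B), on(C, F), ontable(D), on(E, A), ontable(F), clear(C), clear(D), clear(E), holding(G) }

target: towers=[B/A/E; D; F/C] holding=G
         pickup(G) → towers=[B/A/E; D; F/C] holding=G  ← match
         pickup(D) → towers=[B/A/E; F/C; G] holding=D
     unstack(E, A) → towers=[B/A; D; F/C; G] holding=E
     unstack(C, F) → towers=[B/A/E; D; F; G] holding=C

pickup(G)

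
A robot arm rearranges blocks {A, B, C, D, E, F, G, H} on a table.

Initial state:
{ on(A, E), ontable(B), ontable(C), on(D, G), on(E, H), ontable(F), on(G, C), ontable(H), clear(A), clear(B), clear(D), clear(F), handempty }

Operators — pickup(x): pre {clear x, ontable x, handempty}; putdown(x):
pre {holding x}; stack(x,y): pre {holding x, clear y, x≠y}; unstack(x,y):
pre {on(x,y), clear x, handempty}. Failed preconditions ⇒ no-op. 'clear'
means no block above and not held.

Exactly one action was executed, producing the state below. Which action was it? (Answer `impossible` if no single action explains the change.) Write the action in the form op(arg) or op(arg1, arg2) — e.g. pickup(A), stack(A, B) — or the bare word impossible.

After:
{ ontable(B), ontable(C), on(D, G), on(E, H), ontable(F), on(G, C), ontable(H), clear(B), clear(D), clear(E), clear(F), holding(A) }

target: towers=[B; C/G/D; F; H/E] holding=A
     unstack(A, E) → towers=[B; C/G/D; F; H/E] holding=A  ← match
         pickup(B) → towers=[C/G/D; F; H/E/A] holding=B
         pickup(F) → towers=[B; C/G/D; H/E/A] holding=F
     unstack(D, G) → towers=[B; C/G; F; H/E/A] holding=D

unstack(A, E)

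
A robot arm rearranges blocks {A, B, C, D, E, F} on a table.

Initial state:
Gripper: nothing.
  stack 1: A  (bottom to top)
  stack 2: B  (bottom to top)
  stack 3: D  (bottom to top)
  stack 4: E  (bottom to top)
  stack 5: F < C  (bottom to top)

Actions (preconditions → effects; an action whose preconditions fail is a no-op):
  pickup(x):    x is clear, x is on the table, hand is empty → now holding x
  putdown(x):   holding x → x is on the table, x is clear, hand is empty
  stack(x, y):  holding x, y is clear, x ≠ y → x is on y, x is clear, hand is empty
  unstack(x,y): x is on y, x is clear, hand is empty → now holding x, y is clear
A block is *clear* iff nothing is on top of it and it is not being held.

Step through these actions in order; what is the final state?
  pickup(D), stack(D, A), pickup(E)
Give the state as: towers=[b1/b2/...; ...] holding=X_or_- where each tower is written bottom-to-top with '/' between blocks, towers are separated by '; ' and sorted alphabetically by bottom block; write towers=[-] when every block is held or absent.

towers=[A/D; B; F/C] holding=E

step 1 (pickup(D)): towers=[A; B; E; F/C] holding=D
step 2 (stack(D, A)): towers=[A/D; B; E; F/C] holding=-
step 3 (pickup(E)): towers=[A/D; B; F/C] holding=E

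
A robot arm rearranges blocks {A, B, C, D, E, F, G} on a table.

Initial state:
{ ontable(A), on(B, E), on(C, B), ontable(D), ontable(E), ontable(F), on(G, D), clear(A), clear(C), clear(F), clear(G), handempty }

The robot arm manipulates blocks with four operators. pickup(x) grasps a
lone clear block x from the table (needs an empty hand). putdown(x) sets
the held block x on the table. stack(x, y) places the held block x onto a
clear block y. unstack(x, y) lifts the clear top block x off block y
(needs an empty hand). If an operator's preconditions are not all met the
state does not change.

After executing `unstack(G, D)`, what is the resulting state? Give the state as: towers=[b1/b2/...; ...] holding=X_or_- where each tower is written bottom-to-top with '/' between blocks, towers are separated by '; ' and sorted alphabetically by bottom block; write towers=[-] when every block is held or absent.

towers=[A; D; E/B/C; F] holding=G

before: towers=[A; D/G; E/B/C; F] holding=-
pre[unstack(G, D)]: on(G,D) yes, clear(G) yes, handempty yes
all met → apply unstack(G, D)
after:  towers=[A; D; E/B/C; F] holding=G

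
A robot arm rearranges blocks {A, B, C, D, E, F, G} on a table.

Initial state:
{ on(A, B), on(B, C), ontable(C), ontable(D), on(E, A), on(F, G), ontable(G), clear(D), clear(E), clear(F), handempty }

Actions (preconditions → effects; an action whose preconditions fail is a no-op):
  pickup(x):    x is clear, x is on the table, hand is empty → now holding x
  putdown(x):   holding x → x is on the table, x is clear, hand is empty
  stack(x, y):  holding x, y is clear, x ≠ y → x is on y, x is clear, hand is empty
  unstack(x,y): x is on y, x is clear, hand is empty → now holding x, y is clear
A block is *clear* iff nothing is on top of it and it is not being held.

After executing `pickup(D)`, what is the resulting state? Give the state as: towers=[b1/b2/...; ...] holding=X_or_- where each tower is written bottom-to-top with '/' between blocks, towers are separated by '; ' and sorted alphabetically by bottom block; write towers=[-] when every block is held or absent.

before: towers=[C/B/A/E; D; G/F] holding=-
pre[pickup(D)]: clear(D) ok, ontable(D) ok, handempty ok
all met → apply pickup(D)
after:  towers=[C/B/A/E; G/F] holding=D

towers=[C/B/A/E; G/F] holding=D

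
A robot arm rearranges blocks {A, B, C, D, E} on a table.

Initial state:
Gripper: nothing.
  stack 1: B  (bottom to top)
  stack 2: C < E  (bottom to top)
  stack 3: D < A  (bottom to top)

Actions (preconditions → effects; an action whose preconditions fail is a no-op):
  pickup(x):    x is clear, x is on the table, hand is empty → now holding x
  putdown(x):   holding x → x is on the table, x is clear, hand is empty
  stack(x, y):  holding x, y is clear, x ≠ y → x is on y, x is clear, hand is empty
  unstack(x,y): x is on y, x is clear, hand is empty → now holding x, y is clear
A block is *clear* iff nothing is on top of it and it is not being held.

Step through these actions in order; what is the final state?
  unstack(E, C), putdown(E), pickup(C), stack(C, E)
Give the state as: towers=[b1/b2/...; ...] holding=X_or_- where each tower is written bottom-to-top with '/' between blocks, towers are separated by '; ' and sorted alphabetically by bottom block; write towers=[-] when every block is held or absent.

towers=[B; D/A; E/C] holding=-

step 1 (unstack(E, C)): towers=[B; C; D/A] holding=E
step 2 (putdown(E)): towers=[B; C; D/A; E] holding=-
step 3 (pickup(C)): towers=[B; D/A; E] holding=C
step 4 (stack(C, E)): towers=[B; D/A; E/C] holding=-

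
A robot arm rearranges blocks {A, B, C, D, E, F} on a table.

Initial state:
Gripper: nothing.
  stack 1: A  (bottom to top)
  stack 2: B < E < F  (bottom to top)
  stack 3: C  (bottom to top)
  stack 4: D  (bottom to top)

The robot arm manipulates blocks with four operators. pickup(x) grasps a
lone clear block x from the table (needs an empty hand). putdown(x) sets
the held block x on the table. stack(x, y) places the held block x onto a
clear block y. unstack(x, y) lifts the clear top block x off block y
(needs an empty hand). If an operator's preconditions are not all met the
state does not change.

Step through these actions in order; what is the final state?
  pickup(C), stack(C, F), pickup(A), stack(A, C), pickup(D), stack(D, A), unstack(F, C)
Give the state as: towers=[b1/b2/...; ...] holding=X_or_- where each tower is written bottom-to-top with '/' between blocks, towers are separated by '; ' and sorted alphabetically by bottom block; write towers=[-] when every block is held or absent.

towers=[B/E/F/C/A/D] holding=-

step 1 (pickup(C)): towers=[A; B/E/F; D] holding=C
step 2 (stack(C, F)): towers=[A; B/E/F/C; D] holding=-
step 3 (pickup(A)): towers=[B/E/F/C; D] holding=A
step 4 (stack(A, C)): towers=[B/E/F/C/A; D] holding=-
step 5 (pickup(D)): towers=[B/E/F/C/A] holding=D
step 6 (stack(D, A)): towers=[B/E/F/C/A/D] holding=-
step 7 (unstack(F, C)) [no-op]: towers=[B/E/F/C/A/D] holding=-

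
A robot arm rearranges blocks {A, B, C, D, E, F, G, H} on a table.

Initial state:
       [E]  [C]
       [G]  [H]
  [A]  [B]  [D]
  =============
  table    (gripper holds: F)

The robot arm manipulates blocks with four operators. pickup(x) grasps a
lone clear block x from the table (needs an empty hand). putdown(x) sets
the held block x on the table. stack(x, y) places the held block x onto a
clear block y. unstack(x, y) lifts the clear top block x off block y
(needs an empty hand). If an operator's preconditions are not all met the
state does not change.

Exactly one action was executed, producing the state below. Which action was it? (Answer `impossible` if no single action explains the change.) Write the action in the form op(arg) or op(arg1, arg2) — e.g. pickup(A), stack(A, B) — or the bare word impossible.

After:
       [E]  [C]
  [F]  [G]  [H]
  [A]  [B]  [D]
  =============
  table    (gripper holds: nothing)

stack(F, A)

target: towers=[A/F; B/G/E; D/H/C] holding=-
        putdown(F) → towers=[A; B/G/E; D/H/C; F] holding=-
       stack(F, A) → towers=[A/F; B/G/E; D/H/C] holding=-  ← match
       stack(F, E) → towers=[A; B/G/E/F; D/H/C] holding=-
       stack(F, C) → towers=[A; B/G/E; D/H/C/F] holding=-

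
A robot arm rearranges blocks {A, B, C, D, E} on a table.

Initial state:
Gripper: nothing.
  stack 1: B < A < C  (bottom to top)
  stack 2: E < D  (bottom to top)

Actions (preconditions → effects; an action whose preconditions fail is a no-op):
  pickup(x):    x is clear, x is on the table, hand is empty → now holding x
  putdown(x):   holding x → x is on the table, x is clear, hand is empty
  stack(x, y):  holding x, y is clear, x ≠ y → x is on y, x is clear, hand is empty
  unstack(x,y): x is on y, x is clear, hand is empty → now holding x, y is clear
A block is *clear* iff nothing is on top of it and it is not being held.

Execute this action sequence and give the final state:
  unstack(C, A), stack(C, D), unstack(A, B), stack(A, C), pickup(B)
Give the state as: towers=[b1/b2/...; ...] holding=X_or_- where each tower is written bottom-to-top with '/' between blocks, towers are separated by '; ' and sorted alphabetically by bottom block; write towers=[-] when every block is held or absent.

towers=[E/D/C/A] holding=B

step 1 (unstack(C, A)): towers=[B/A; E/D] holding=C
step 2 (stack(C, D)): towers=[B/A; E/D/C] holding=-
step 3 (unstack(A, B)): towers=[B; E/D/C] holding=A
step 4 (stack(A, C)): towers=[B; E/D/C/A] holding=-
step 5 (pickup(B)): towers=[E/D/C/A] holding=B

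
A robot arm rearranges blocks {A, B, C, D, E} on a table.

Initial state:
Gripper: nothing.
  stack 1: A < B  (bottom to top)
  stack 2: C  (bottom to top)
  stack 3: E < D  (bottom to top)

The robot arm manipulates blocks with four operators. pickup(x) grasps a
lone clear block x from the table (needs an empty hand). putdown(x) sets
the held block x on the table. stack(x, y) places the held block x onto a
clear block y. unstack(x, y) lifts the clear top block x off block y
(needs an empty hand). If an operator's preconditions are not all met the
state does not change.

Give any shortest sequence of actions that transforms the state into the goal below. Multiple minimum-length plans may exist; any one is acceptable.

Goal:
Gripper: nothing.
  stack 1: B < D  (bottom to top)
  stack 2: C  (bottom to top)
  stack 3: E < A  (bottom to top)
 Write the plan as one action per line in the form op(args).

step 1 (unstack(B, A)): towers=[A; C; E/D] holding=B
step 2 (putdown(B)): towers=[A; B; C; E/D] holding=-
step 3 (unstack(D, E)): towers=[A; B; C; E] holding=D
step 4 (stack(D, B)): towers=[A; B/D; C; E] holding=-
step 5 (pickup(A)): towers=[B/D; C; E] holding=A
step 6 (stack(A, E)): towers=[B/D; C; E/A] holding=-
goal check: towers=[B/D; C; E/A] holding=- — reached (length 6, optimal by BFS)

unstack(B, A)
putdown(B)
unstack(D, E)
stack(D, B)
pickup(A)
stack(A, E)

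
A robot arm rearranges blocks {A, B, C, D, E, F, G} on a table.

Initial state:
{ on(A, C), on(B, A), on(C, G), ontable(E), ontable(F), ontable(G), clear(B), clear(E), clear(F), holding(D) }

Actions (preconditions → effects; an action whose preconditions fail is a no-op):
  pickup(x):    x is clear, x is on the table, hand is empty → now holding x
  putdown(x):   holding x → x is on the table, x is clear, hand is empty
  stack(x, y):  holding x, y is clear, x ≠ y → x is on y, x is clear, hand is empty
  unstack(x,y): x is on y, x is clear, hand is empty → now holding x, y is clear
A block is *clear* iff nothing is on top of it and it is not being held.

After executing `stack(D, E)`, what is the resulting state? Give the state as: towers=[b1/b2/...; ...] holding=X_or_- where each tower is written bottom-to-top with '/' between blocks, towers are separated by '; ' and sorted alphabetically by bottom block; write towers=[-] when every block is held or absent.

before: towers=[E; F; G/C/A/B] holding=D
pre[stack(D, E)]: holding(D) yes, clear(E) yes, D≠E yes
all met → apply stack(D, E)
after:  towers=[E/D; F; G/C/A/B] holding=-

towers=[E/D; F; G/C/A/B] holding=-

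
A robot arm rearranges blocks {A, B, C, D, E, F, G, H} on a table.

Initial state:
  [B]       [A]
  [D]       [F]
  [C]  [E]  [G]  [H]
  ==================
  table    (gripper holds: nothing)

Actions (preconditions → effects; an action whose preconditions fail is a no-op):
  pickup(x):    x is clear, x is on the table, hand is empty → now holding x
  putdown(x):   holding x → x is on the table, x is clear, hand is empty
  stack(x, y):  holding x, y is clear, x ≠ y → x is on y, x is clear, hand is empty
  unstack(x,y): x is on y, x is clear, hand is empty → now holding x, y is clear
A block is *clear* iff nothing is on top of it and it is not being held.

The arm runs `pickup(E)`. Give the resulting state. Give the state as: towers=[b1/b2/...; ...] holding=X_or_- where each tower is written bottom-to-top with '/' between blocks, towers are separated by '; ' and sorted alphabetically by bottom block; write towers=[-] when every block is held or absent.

before: towers=[C/D/B; E; G/F/A; H] holding=-
pre[pickup(E)]: clear(E) ✓, ontable(E) ✓, handempty ✓
all met → apply pickup(E)
after:  towers=[C/D/B; G/F/A; H] holding=E

towers=[C/D/B; G/F/A; H] holding=E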